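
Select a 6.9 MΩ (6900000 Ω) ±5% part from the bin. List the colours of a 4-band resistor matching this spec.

blue, white, green, gold

6900000 Ω = 69 × 10^5.
6 → blue
9 → white
Multiplier 10^5 → green.
±5% tolerance → gold.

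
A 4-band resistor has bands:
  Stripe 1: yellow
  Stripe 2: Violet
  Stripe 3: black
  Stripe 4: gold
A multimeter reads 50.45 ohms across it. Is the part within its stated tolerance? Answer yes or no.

no

Yellow → 4 (first significant figure)
Violet → 7 (second significant figure)
Black → ×1 multiplier
Gold → ±5% tolerance
47 × 1 = 47 Ω
Allowed range: 44.65 Ω to 49.35 Ω.
50.45 ohms lies outside that range.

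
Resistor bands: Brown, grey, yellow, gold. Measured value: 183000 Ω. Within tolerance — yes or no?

Brown → 1 (first significant figure)
Grey → 8 (second significant figure)
Yellow → ×10^4 multiplier
Gold → ±5% tolerance
18 × 10000 = 180000 Ω
Allowed range: 171000 Ω to 189000 Ω.
183000 Ω lies inside that range.

yes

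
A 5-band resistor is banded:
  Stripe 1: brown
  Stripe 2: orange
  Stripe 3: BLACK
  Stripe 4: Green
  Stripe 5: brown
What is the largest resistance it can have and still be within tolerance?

Brown → 1 (first significant figure)
Orange → 3 (second significant figure)
Black → 0 (third significant figure)
Green → ×10^5 multiplier
Brown → ±1% tolerance
130 × 100000 = 13000000 Ω
Largest = 13000000 × (1 + 1/100) = 13130000 Ω.

13130000 Ω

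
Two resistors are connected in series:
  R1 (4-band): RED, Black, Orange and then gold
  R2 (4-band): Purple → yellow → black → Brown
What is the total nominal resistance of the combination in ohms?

R1: red, black → 20; orange ×10^3 → 20000 Ω.
R2: violet, yellow → 74; black ×1 → 74 Ω.
Series: 20000 + 74 = 20074 Ω.

20074 Ω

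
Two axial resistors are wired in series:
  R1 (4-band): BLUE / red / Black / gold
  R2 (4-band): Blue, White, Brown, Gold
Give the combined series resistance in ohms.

R1: blue, red → 62; black ×1 → 62 Ω.
R2: blue, white → 69; brown ×10 → 690 Ω.
Series: 62 + 690 = 752 Ω.

752 Ω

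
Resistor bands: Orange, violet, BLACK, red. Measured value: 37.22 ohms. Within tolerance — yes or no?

Orange → 3 (first significant figure)
Violet → 7 (second significant figure)
Black → ×1 multiplier
Red → ±2% tolerance
37 × 1 = 37 Ω
Allowed range: 36.26 Ω to 37.74 Ω.
37.22 ohms lies inside that range.

yes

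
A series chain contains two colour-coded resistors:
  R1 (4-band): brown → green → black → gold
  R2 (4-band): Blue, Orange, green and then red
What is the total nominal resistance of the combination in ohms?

6300015 Ω

R1: brown, green → 15; black ×1 → 15 Ω.
R2: blue, orange → 63; green ×10^5 → 6300000 Ω.
Series: 15 + 6300000 = 6300015 Ω.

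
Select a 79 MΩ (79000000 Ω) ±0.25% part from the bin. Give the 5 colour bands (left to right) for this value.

violet, white, black, green, blue

79000000 Ω = 790 × 10^5.
7 → violet
9 → white
0 → black
Multiplier 10^5 → green.
±0.25% tolerance → blue.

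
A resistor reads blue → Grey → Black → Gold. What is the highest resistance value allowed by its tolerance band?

Blue → 6 (first significant figure)
Grey → 8 (second significant figure)
Black → ×1 multiplier
Gold → ±5% tolerance
68 × 1 = 68 Ω
Highest = 68 × (1 + 5/100) = 71.4 Ω.

71.4 Ω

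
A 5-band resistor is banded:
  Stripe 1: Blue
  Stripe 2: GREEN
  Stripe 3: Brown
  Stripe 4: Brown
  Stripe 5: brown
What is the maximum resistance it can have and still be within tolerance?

Blue → 6 (first significant figure)
Green → 5 (second significant figure)
Brown → 1 (third significant figure)
Brown → ×10 multiplier
Brown → ±1% tolerance
651 × 10 = 6510 Ω
Maximum = 6510 × (1 + 1/100) = 6575.1 Ω.

6575.1 Ω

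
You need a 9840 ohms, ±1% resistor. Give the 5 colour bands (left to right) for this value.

9840 Ω = 984 × 10^1.
9 → white
8 → grey
4 → yellow
Multiplier 10^1 → brown.
±1% tolerance → brown.

white, grey, yellow, brown, brown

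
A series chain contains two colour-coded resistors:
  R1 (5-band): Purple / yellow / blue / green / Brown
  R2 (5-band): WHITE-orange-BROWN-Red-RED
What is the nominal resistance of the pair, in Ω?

74693100 Ω

R1: violet, yellow, blue → 746; green ×10^5 → 74600000 Ω.
R2: white, orange, brown → 931; red ×10^2 → 93100 Ω.
Series: 74600000 + 93100 = 74693100 Ω.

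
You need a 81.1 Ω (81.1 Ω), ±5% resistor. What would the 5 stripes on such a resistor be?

81.1 Ω = 811 × 10^-1.
8 → grey
1 → brown
1 → brown
Multiplier 10^-1 → gold.
±5% tolerance → gold.

grey, brown, brown, gold, gold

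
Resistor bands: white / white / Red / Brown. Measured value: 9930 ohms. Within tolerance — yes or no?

yes

White → 9 (first significant figure)
White → 9 (second significant figure)
Red → ×10^2 multiplier
Brown → ±1% tolerance
99 × 100 = 9900 Ω
Allowed range: 9801 Ω to 9999 Ω.
9930 ohms lies inside that range.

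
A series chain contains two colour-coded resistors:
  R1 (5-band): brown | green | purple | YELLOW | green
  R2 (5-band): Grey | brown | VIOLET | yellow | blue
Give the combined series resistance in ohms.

9740000 Ω

R1: brown, green, violet → 157; yellow ×10^4 → 1570000 Ω.
R2: grey, brown, violet → 817; yellow ×10^4 → 8170000 Ω.
Series: 1570000 + 8170000 = 9740000 Ω.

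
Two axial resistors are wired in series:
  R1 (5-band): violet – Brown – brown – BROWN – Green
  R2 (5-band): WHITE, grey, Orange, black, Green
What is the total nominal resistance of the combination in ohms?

R1: violet, brown, brown → 711; brown ×10 → 7110 Ω.
R2: white, grey, orange → 983; black ×1 → 983 Ω.
Series: 7110 + 983 = 8093 Ω.

8093 Ω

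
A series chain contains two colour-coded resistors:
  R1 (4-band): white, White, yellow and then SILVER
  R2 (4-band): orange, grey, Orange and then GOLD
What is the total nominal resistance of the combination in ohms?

1028000 Ω

R1: white, white → 99; yellow ×10^4 → 990000 Ω.
R2: orange, grey → 38; orange ×10^3 → 38000 Ω.
Series: 990000 + 38000 = 1028000 Ω.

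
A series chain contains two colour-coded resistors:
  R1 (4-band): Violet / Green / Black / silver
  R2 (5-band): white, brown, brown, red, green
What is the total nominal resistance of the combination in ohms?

R1: violet, green → 75; black ×1 → 75 Ω.
R2: white, brown, brown → 911; red ×10^2 → 91100 Ω.
Series: 75 + 91100 = 91175 Ω.

91175 Ω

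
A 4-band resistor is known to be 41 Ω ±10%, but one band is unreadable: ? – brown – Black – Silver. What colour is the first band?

yellow

41 Ω = 41 × 10^0.
The first band gives digit 4 of the significand, and 4 is yellow.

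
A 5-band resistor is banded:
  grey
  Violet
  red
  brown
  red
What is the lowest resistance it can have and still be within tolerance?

8545.6 Ω

Grey → 8 (first significant figure)
Violet → 7 (second significant figure)
Red → 2 (third significant figure)
Brown → ×10 multiplier
Red → ±2% tolerance
872 × 10 = 8720 Ω
Lowest = 8720 × (1 − 2/100) = 8545.6 Ω.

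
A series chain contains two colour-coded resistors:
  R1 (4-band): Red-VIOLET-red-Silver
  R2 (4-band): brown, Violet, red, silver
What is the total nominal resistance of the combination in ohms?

R1: red, violet → 27; red ×10^2 → 2700 Ω.
R2: brown, violet → 17; red ×10^2 → 1700 Ω.
Series: 2700 + 1700 = 4400 Ω.

4400 Ω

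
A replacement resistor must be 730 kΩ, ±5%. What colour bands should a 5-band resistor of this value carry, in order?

730000 Ω = 730 × 10^3.
7 → violet
3 → orange
0 → black
Multiplier 10^3 → orange.
±5% tolerance → gold.

violet, orange, black, orange, gold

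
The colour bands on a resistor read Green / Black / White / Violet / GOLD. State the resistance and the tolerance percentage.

5090000000 Ω ±5%

Green → 5 (first significant figure)
Black → 0 (second significant figure)
White → 9 (third significant figure)
Violet → ×10^7 multiplier
Gold → ±5% tolerance
509 × 10000000 = 5090000000 Ω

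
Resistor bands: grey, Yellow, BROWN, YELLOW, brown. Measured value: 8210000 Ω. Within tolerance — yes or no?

no

Grey → 8 (first significant figure)
Yellow → 4 (second significant figure)
Brown → 1 (third significant figure)
Yellow → ×10^4 multiplier
Brown → ±1% tolerance
841 × 10000 = 8410000 Ω
Allowed range: 8325900 Ω to 8494100 Ω.
8210000 Ω lies outside that range.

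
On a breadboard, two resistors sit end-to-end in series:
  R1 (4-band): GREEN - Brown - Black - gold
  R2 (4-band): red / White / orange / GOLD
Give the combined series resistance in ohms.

R1: green, brown → 51; black ×1 → 51 Ω.
R2: red, white → 29; orange ×10^3 → 29000 Ω.
Series: 51 + 29000 = 29051 Ω.

29051 Ω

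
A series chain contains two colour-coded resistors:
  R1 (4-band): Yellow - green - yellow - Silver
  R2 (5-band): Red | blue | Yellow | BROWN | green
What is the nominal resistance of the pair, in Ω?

R1: yellow, green → 45; yellow ×10^4 → 450000 Ω.
R2: red, blue, yellow → 264; brown ×10 → 2640 Ω.
Series: 450000 + 2640 = 452640 Ω.

452640 Ω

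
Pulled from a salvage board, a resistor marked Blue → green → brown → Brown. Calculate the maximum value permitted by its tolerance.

656.5 Ω

Blue → 6 (first significant figure)
Green → 5 (second significant figure)
Brown → ×10 multiplier
Brown → ±1% tolerance
65 × 10 = 650 Ω
Maximum = 650 × (1 + 1/100) = 656.5 Ω.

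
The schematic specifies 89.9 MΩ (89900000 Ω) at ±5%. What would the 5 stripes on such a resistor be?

grey, white, white, green, gold

89900000 Ω = 899 × 10^5.
8 → grey
9 → white
9 → white
Multiplier 10^5 → green.
±5% tolerance → gold.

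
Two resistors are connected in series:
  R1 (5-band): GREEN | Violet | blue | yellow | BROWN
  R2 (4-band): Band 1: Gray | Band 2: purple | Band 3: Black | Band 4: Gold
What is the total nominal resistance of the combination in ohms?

R1: green, violet, blue → 576; yellow ×10^4 → 5760000 Ω.
R2: grey, violet → 87; black ×1 → 87 Ω.
Series: 5760000 + 87 = 5760087 Ω.

5760087 Ω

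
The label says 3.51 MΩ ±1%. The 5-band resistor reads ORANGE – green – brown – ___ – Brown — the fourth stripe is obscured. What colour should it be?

3510000 Ω = 351 × 10^4.
The fourth band is the multiplier, 10^4, which is yellow.

yellow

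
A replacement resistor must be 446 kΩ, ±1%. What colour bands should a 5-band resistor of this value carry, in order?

yellow, yellow, blue, orange, brown

446000 Ω = 446 × 10^3.
4 → yellow
4 → yellow
6 → blue
Multiplier 10^3 → orange.
±1% tolerance → brown.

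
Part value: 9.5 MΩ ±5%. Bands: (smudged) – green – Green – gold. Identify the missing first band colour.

9500000 Ω = 95 × 10^5.
The first band gives digit 9 of the significand, and 9 is white.

white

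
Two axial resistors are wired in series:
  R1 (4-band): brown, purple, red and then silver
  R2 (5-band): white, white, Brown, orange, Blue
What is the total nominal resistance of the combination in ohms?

992700 Ω

R1: brown, violet → 17; red ×10^2 → 1700 Ω.
R2: white, white, brown → 991; orange ×10^3 → 991000 Ω.
Series: 1700 + 991000 = 992700 Ω.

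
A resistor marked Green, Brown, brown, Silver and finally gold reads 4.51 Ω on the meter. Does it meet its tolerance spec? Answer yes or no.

no

Green → 5 (first significant figure)
Brown → 1 (second significant figure)
Brown → 1 (third significant figure)
Silver → ×0.01 multiplier
Gold → ±5% tolerance
511 × 0.01 = 5.11 Ω
Allowed range: 4.8545 Ω to 5.3655 Ω.
4.51 Ω lies outside that range.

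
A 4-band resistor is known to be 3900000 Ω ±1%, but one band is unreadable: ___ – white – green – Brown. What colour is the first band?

orange

3900000 Ω = 39 × 10^5.
The first band gives digit 3 of the significand, and 3 is orange.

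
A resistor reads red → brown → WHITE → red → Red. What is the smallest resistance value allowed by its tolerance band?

Red → 2 (first significant figure)
Brown → 1 (second significant figure)
White → 9 (third significant figure)
Red → ×10^2 multiplier
Red → ±2% tolerance
219 × 100 = 21900 Ω
Smallest = 21900 × (1 − 2/100) = 21462 Ω.

21462 Ω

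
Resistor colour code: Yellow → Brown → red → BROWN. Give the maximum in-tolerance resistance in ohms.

4141 Ω

Yellow → 4 (first significant figure)
Brown → 1 (second significant figure)
Red → ×10^2 multiplier
Brown → ±1% tolerance
41 × 100 = 4100 Ω
Maximum = 4100 × (1 + 1/100) = 4141 Ω.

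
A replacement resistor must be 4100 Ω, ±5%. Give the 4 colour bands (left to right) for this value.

4100 Ω = 41 × 10^2.
4 → yellow
1 → brown
Multiplier 10^2 → red.
±5% tolerance → gold.

yellow, brown, red, gold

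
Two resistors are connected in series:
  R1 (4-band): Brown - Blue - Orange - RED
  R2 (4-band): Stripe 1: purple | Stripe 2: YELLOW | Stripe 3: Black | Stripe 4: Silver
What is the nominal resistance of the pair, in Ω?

R1: brown, blue → 16; orange ×10^3 → 16000 Ω.
R2: violet, yellow → 74; black ×1 → 74 Ω.
Series: 16000 + 74 = 16074 Ω.

16074 Ω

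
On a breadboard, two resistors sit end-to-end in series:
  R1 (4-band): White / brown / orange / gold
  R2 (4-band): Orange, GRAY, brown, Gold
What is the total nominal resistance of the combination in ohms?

R1: white, brown → 91; orange ×10^3 → 91000 Ω.
R2: orange, grey → 38; brown ×10 → 380 Ω.
Series: 91000 + 380 = 91380 Ω.

91380 Ω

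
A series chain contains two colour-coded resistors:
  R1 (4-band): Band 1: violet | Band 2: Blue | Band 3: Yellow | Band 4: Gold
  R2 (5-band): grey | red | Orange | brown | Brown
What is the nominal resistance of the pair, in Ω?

768230 Ω

R1: violet, blue → 76; yellow ×10^4 → 760000 Ω.
R2: grey, red, orange → 823; brown ×10 → 8230 Ω.
Series: 760000 + 8230 = 768230 Ω.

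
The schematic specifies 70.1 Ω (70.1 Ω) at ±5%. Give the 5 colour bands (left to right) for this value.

70.1 Ω = 701 × 10^-1.
7 → violet
0 → black
1 → brown
Multiplier 10^-1 → gold.
±5% tolerance → gold.

violet, black, brown, gold, gold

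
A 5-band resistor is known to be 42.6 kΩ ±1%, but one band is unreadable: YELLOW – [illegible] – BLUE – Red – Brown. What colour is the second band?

42600 Ω = 426 × 10^2.
The second band gives digit 2 of the significand, and 2 is red.

red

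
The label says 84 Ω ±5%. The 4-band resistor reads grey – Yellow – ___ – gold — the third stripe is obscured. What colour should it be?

84 Ω = 84 × 10^0.
The third band is the multiplier, 10^0, which is black.

black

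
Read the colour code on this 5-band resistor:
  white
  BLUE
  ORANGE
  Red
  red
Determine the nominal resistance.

96300 Ω

White → 9 (first significant figure)
Blue → 6 (second significant figure)
Orange → 3 (third significant figure)
Red → ×10^2 multiplier
963 × 100 = 96300 Ω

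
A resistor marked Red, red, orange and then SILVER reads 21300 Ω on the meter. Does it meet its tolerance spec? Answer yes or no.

Red → 2 (first significant figure)
Red → 2 (second significant figure)
Orange → ×10^3 multiplier
Silver → ±10% tolerance
22 × 1000 = 22000 Ω
Allowed range: 19800 Ω to 24200 Ω.
21300 Ω lies inside that range.

yes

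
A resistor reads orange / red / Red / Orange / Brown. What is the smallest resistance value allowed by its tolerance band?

318780 Ω

Orange → 3 (first significant figure)
Red → 2 (second significant figure)
Red → 2 (third significant figure)
Orange → ×10^3 multiplier
Brown → ±1% tolerance
322 × 1000 = 322000 Ω
Smallest = 322000 × (1 − 1/100) = 318780 Ω.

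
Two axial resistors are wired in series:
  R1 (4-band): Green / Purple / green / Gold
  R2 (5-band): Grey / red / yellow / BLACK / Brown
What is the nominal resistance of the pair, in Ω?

R1: green, violet → 57; green ×10^5 → 5700000 Ω.
R2: grey, red, yellow → 824; black ×1 → 824 Ω.
Series: 5700000 + 824 = 5700824 Ω.

5700824 Ω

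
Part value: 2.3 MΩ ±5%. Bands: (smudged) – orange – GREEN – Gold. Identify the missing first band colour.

2300000 Ω = 23 × 10^5.
The first band gives digit 2 of the significand, and 2 is red.

red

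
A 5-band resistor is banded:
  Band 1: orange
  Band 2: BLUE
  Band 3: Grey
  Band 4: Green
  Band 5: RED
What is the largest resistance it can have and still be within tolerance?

Orange → 3 (first significant figure)
Blue → 6 (second significant figure)
Grey → 8 (third significant figure)
Green → ×10^5 multiplier
Red → ±2% tolerance
368 × 100000 = 36800000 Ω
Largest = 36800000 × (1 + 2/100) = 37536000 Ω.

37536000 Ω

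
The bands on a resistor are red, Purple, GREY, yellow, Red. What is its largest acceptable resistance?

Red → 2 (first significant figure)
Violet → 7 (second significant figure)
Grey → 8 (third significant figure)
Yellow → ×10^4 multiplier
Red → ±2% tolerance
278 × 10000 = 2780000 Ω
Largest = 2780000 × (1 + 2/100) = 2835600 Ω.

2835600 Ω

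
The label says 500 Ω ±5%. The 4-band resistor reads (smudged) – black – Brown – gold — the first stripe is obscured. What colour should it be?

green

500 Ω = 50 × 10^1.
The first band gives digit 5 of the significand, and 5 is green.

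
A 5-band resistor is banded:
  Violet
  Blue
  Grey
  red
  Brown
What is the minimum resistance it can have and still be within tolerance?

76032 Ω

Violet → 7 (first significant figure)
Blue → 6 (second significant figure)
Grey → 8 (third significant figure)
Red → ×10^2 multiplier
Brown → ±1% tolerance
768 × 100 = 76800 Ω
Minimum = 76800 × (1 − 1/100) = 76032 Ω.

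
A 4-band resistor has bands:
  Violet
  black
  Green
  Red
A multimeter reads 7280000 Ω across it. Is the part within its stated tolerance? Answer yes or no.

no

Violet → 7 (first significant figure)
Black → 0 (second significant figure)
Green → ×10^5 multiplier
Red → ±2% tolerance
70 × 100000 = 7000000 Ω
Allowed range: 6860000 Ω to 7140000 Ω.
7280000 Ω lies outside that range.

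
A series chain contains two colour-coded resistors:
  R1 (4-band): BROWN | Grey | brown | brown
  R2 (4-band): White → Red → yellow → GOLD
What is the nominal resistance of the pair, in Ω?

920180 Ω

R1: brown, grey → 18; brown ×10 → 180 Ω.
R2: white, red → 92; yellow ×10^4 → 920000 Ω.
Series: 180 + 920000 = 920180 Ω.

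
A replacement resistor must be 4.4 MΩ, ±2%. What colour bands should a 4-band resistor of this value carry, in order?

yellow, yellow, green, red

4400000 Ω = 44 × 10^5.
4 → yellow
4 → yellow
Multiplier 10^5 → green.
±2% tolerance → red.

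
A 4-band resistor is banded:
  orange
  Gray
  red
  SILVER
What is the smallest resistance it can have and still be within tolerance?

3420 Ω

Orange → 3 (first significant figure)
Grey → 8 (second significant figure)
Red → ×10^2 multiplier
Silver → ±10% tolerance
38 × 100 = 3800 Ω
Smallest = 3800 × (1 − 10/100) = 3420 Ω.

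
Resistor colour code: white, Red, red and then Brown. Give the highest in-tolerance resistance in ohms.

9292 Ω

White → 9 (first significant figure)
Red → 2 (second significant figure)
Red → ×10^2 multiplier
Brown → ±1% tolerance
92 × 100 = 9200 Ω
Highest = 9200 × (1 + 1/100) = 9292 Ω.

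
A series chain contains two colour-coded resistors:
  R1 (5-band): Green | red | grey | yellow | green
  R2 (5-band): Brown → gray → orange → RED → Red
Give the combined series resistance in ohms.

R1: green, red, grey → 528; yellow ×10^4 → 5280000 Ω.
R2: brown, grey, orange → 183; red ×10^2 → 18300 Ω.
Series: 5280000 + 18300 = 5298300 Ω.

5298300 Ω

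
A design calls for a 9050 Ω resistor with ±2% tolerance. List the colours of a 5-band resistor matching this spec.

white, black, green, brown, red

9050 Ω = 905 × 10^1.
9 → white
0 → black
5 → green
Multiplier 10^1 → brown.
±2% tolerance → red.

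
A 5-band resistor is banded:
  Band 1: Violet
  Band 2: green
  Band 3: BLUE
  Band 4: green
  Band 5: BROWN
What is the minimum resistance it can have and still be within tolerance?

74844000 Ω

Violet → 7 (first significant figure)
Green → 5 (second significant figure)
Blue → 6 (third significant figure)
Green → ×10^5 multiplier
Brown → ±1% tolerance
756 × 100000 = 75600000 Ω
Minimum = 75600000 × (1 − 1/100) = 74844000 Ω.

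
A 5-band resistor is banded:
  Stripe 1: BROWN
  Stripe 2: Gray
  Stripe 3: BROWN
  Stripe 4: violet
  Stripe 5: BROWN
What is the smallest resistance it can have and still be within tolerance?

1791900000 Ω

Brown → 1 (first significant figure)
Grey → 8 (second significant figure)
Brown → 1 (third significant figure)
Violet → ×10^7 multiplier
Brown → ±1% tolerance
181 × 10000000 = 1810000000 Ω
Smallest = 1810000000 × (1 − 1/100) = 1791900000 Ω.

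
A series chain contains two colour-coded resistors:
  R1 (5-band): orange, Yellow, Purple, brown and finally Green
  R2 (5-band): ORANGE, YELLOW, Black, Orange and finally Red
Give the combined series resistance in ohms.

R1: orange, yellow, violet → 347; brown ×10 → 3470 Ω.
R2: orange, yellow, black → 340; orange ×10^3 → 340000 Ω.
Series: 3470 + 340000 = 343470 Ω.

343470 Ω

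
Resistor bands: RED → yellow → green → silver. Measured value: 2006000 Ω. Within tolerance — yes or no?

no

Red → 2 (first significant figure)
Yellow → 4 (second significant figure)
Green → ×10^5 multiplier
Silver → ±10% tolerance
24 × 100000 = 2400000 Ω
Allowed range: 2160000 Ω to 2640000 Ω.
2006000 Ω lies outside that range.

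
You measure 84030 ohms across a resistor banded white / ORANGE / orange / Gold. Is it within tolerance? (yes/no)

no

White → 9 (first significant figure)
Orange → 3 (second significant figure)
Orange → ×10^3 multiplier
Gold → ±5% tolerance
93 × 1000 = 93000 Ω
Allowed range: 88350 Ω to 97650 Ω.
84030 ohms lies outside that range.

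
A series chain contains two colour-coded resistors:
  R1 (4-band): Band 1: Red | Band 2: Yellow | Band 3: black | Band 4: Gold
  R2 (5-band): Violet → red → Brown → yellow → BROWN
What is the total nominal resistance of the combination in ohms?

7210024 Ω

R1: red, yellow → 24; black ×1 → 24 Ω.
R2: violet, red, brown → 721; yellow ×10^4 → 7210000 Ω.
Series: 24 + 7210000 = 7210024 Ω.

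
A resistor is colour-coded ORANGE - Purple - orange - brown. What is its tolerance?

The last band, brown, is the tolerance band.
Brown corresponds to ±1%.

±1%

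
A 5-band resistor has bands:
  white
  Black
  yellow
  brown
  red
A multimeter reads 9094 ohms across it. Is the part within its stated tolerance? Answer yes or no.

yes

White → 9 (first significant figure)
Black → 0 (second significant figure)
Yellow → 4 (third significant figure)
Brown → ×10 multiplier
Red → ±2% tolerance
904 × 10 = 9040 Ω
Allowed range: 8859.2 Ω to 9220.8 Ω.
9094 ohms lies inside that range.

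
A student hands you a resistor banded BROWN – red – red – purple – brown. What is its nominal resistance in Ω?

Brown → 1 (first significant figure)
Red → 2 (second significant figure)
Red → 2 (third significant figure)
Violet → ×10^7 multiplier
122 × 10000000 = 1220000000 Ω

1220000000 Ω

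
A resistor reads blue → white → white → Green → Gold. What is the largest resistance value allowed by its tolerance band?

73395000 Ω

Blue → 6 (first significant figure)
White → 9 (second significant figure)
White → 9 (third significant figure)
Green → ×10^5 multiplier
Gold → ±5% tolerance
699 × 100000 = 69900000 Ω
Largest = 69900000 × (1 + 5/100) = 73395000 Ω.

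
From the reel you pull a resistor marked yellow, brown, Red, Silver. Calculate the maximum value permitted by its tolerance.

4510 Ω

Yellow → 4 (first significant figure)
Brown → 1 (second significant figure)
Red → ×10^2 multiplier
Silver → ±10% tolerance
41 × 100 = 4100 Ω
Maximum = 4100 × (1 + 10/100) = 4510 Ω.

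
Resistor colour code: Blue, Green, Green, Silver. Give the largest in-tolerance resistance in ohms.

7150000 Ω

Blue → 6 (first significant figure)
Green → 5 (second significant figure)
Green → ×10^5 multiplier
Silver → ±10% tolerance
65 × 100000 = 6500000 Ω
Largest = 6500000 × (1 + 10/100) = 7150000 Ω.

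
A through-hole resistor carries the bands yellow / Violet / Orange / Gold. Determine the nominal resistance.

Yellow → 4 (first significant figure)
Violet → 7 (second significant figure)
Orange → ×10^3 multiplier
47 × 1000 = 47000 Ω

47000 Ω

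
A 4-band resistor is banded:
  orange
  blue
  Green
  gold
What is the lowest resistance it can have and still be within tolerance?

3420000 Ω

Orange → 3 (first significant figure)
Blue → 6 (second significant figure)
Green → ×10^5 multiplier
Gold → ±5% tolerance
36 × 100000 = 3600000 Ω
Lowest = 3600000 × (1 − 5/100) = 3420000 Ω.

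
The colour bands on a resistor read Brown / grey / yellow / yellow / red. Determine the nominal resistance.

Brown → 1 (first significant figure)
Grey → 8 (second significant figure)
Yellow → 4 (third significant figure)
Yellow → ×10^4 multiplier
184 × 10000 = 1840000 Ω

1840000 Ω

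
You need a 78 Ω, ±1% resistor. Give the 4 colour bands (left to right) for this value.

78 Ω = 78 × 10^0.
7 → violet
8 → grey
Multiplier 10^0 → black.
±1% tolerance → brown.

violet, grey, black, brown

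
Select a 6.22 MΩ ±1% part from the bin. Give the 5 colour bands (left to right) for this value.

blue, red, red, yellow, brown

6220000 Ω = 622 × 10^4.
6 → blue
2 → red
2 → red
Multiplier 10^4 → yellow.
±1% tolerance → brown.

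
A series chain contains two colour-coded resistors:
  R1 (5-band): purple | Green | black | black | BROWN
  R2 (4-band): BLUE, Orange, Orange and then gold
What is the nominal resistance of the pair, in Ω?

63750 Ω

R1: violet, green, black → 750; black ×1 → 750 Ω.
R2: blue, orange → 63; orange ×10^3 → 63000 Ω.
Series: 750 + 63000 = 63750 Ω.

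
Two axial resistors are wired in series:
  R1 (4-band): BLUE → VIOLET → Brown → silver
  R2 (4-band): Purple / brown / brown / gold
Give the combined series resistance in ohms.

1380 Ω

R1: blue, violet → 67; brown ×10 → 670 Ω.
R2: violet, brown → 71; brown ×10 → 710 Ω.
Series: 670 + 710 = 1380 Ω.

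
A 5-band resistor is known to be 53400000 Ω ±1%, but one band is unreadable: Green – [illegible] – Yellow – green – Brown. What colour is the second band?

53400000 Ω = 534 × 10^5.
The second band gives digit 3 of the significand, and 3 is orange.

orange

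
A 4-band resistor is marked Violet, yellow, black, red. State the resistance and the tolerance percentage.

Violet → 7 (first significant figure)
Yellow → 4 (second significant figure)
Black → ×1 multiplier
Red → ±2% tolerance
74 × 1 = 74 Ω

74 Ω ±2%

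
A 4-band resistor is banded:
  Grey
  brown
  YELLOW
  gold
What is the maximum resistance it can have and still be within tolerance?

850500 Ω

Grey → 8 (first significant figure)
Brown → 1 (second significant figure)
Yellow → ×10^4 multiplier
Gold → ±5% tolerance
81 × 10000 = 810000 Ω
Maximum = 810000 × (1 + 5/100) = 850500 Ω.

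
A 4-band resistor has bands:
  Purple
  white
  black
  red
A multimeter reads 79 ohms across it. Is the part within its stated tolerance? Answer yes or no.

Violet → 7 (first significant figure)
White → 9 (second significant figure)
Black → ×1 multiplier
Red → ±2% tolerance
79 × 1 = 79 Ω
Allowed range: 77.42 Ω to 80.58 Ω.
79 ohms lies inside that range.

yes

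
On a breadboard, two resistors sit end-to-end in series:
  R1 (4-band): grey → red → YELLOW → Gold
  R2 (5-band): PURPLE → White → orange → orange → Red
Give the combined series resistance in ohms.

R1: grey, red → 82; yellow ×10^4 → 820000 Ω.
R2: violet, white, orange → 793; orange ×10^3 → 793000 Ω.
Series: 820000 + 793000 = 1613000 Ω.

1613000 Ω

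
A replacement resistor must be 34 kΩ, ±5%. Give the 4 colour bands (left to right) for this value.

orange, yellow, orange, gold

34000 Ω = 34 × 10^3.
3 → orange
4 → yellow
Multiplier 10^3 → orange.
±5% tolerance → gold.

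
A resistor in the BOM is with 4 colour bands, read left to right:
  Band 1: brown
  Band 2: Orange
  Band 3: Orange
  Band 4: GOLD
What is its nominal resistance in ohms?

13000 Ω

Brown → 1 (first significant figure)
Orange → 3 (second significant figure)
Orange → ×10^3 multiplier
13 × 1000 = 13000 Ω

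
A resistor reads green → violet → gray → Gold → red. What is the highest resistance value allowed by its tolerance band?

Green → 5 (first significant figure)
Violet → 7 (second significant figure)
Grey → 8 (third significant figure)
Gold → ×0.1 multiplier
Red → ±2% tolerance
578 × 0.1 = 57.8 Ω
Highest = 57.8 × (1 + 2/100) = 58.956 Ω.

58.956 Ω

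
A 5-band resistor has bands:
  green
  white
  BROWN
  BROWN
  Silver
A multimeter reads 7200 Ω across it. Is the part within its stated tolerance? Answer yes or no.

Green → 5 (first significant figure)
White → 9 (second significant figure)
Brown → 1 (third significant figure)
Brown → ×10 multiplier
Silver → ±10% tolerance
591 × 10 = 5910 Ω
Allowed range: 5319 Ω to 6501 Ω.
7200 Ω lies outside that range.

no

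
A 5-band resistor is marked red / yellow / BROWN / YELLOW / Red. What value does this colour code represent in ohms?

Red → 2 (first significant figure)
Yellow → 4 (second significant figure)
Brown → 1 (third significant figure)
Yellow → ×10^4 multiplier
241 × 10000 = 2410000 Ω

2410000 Ω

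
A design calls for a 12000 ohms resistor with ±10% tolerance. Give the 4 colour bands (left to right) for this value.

brown, red, orange, silver

12000 Ω = 12 × 10^3.
1 → brown
2 → red
Multiplier 10^3 → orange.
±10% tolerance → silver.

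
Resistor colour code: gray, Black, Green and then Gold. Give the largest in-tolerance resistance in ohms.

8400000 Ω

Grey → 8 (first significant figure)
Black → 0 (second significant figure)
Green → ×10^5 multiplier
Gold → ±5% tolerance
80 × 100000 = 8000000 Ω
Largest = 8000000 × (1 + 5/100) = 8400000 Ω.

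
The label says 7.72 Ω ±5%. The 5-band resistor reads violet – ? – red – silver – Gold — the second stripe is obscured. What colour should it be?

violet

7.72 Ω = 772 × 10^-2.
The second band gives digit 7 of the significand, and 7 is violet.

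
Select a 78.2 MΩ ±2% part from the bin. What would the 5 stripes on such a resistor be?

violet, grey, red, green, red

78200000 Ω = 782 × 10^5.
7 → violet
8 → grey
2 → red
Multiplier 10^5 → green.
±2% tolerance → red.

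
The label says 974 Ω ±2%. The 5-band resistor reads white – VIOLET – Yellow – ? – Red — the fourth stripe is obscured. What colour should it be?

974 Ω = 974 × 10^0.
The fourth band is the multiplier, 10^0, which is black.

black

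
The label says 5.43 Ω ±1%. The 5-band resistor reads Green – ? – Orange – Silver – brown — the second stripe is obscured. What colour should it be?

yellow

5.43 Ω = 543 × 10^-2.
The second band gives digit 4 of the significand, and 4 is yellow.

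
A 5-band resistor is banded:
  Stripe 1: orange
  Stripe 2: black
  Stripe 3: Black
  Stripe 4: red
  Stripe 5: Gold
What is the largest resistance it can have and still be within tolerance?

31500 Ω

Orange → 3 (first significant figure)
Black → 0 (second significant figure)
Black → 0 (third significant figure)
Red → ×10^2 multiplier
Gold → ±5% tolerance
300 × 100 = 30000 Ω
Largest = 30000 × (1 + 5/100) = 31500 Ω.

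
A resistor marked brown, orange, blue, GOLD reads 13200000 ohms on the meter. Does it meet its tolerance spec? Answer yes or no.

Brown → 1 (first significant figure)
Orange → 3 (second significant figure)
Blue → ×10^6 multiplier
Gold → ±5% tolerance
13 × 1000000 = 13000000 Ω
Allowed range: 12350000 Ω to 13650000 Ω.
13200000 ohms lies inside that range.

yes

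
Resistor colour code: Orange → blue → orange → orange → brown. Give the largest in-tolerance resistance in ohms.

Orange → 3 (first significant figure)
Blue → 6 (second significant figure)
Orange → 3 (third significant figure)
Orange → ×10^3 multiplier
Brown → ±1% tolerance
363 × 1000 = 363000 Ω
Largest = 363000 × (1 + 1/100) = 366630 Ω.

366630 Ω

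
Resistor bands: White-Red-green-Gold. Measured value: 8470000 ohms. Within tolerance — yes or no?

White → 9 (first significant figure)
Red → 2 (second significant figure)
Green → ×10^5 multiplier
Gold → ±5% tolerance
92 × 100000 = 9200000 Ω
Allowed range: 8740000 Ω to 9660000 Ω.
8470000 ohms lies outside that range.

no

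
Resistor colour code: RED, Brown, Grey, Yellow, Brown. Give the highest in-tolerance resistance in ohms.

Red → 2 (first significant figure)
Brown → 1 (second significant figure)
Grey → 8 (third significant figure)
Yellow → ×10^4 multiplier
Brown → ±1% tolerance
218 × 10000 = 2180000 Ω
Highest = 2180000 × (1 + 1/100) = 2201800 Ω.

2201800 Ω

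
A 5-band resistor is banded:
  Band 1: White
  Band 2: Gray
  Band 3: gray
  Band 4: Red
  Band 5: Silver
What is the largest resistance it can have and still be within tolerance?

108680 Ω

White → 9 (first significant figure)
Grey → 8 (second significant figure)
Grey → 8 (third significant figure)
Red → ×10^2 multiplier
Silver → ±10% tolerance
988 × 100 = 98800 Ω
Largest = 98800 × (1 + 10/100) = 108680 Ω.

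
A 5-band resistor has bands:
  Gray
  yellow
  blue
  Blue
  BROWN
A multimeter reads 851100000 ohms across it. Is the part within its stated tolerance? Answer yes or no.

Grey → 8 (first significant figure)
Yellow → 4 (second significant figure)
Blue → 6 (third significant figure)
Blue → ×10^6 multiplier
Brown → ±1% tolerance
846 × 1000000 = 846000000 Ω
Allowed range: 837540000 Ω to 854460000 Ω.
851100000 ohms lies inside that range.

yes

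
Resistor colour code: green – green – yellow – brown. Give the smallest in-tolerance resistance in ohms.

544500 Ω

Green → 5 (first significant figure)
Green → 5 (second significant figure)
Yellow → ×10^4 multiplier
Brown → ±1% tolerance
55 × 10000 = 550000 Ω
Smallest = 550000 × (1 − 1/100) = 544500 Ω.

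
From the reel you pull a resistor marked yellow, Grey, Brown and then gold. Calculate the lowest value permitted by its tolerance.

Yellow → 4 (first significant figure)
Grey → 8 (second significant figure)
Brown → ×10 multiplier
Gold → ±5% tolerance
48 × 10 = 480 Ω
Lowest = 480 × (1 − 5/100) = 456 Ω.

456 Ω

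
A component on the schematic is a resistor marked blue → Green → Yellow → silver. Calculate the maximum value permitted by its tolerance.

Blue → 6 (first significant figure)
Green → 5 (second significant figure)
Yellow → ×10^4 multiplier
Silver → ±10% tolerance
65 × 10000 = 650000 Ω
Maximum = 650000 × (1 + 10/100) = 715000 Ω.

715000 Ω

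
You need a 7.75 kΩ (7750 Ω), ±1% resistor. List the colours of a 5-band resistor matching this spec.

7750 Ω = 775 × 10^1.
7 → violet
7 → violet
5 → green
Multiplier 10^1 → brown.
±1% tolerance → brown.

violet, violet, green, brown, brown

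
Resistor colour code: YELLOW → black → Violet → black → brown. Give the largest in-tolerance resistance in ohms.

Yellow → 4 (first significant figure)
Black → 0 (second significant figure)
Violet → 7 (third significant figure)
Black → ×1 multiplier
Brown → ±1% tolerance
407 × 1 = 407 Ω
Largest = 407 × (1 + 1/100) = 411.07 Ω.

411.07 Ω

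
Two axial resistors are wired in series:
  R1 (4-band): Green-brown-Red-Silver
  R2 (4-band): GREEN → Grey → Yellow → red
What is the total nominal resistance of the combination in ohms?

R1: green, brown → 51; red ×10^2 → 5100 Ω.
R2: green, grey → 58; yellow ×10^4 → 580000 Ω.
Series: 5100 + 580000 = 585100 Ω.

585100 Ω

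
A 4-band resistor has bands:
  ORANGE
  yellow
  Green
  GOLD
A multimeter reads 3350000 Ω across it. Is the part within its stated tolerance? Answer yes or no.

yes

Orange → 3 (first significant figure)
Yellow → 4 (second significant figure)
Green → ×10^5 multiplier
Gold → ±5% tolerance
34 × 100000 = 3400000 Ω
Allowed range: 3230000 Ω to 3570000 Ω.
3350000 Ω lies inside that range.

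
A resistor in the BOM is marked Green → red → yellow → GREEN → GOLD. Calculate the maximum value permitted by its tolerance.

55020000 Ω

Green → 5 (first significant figure)
Red → 2 (second significant figure)
Yellow → 4 (third significant figure)
Green → ×10^5 multiplier
Gold → ±5% tolerance
524 × 100000 = 52400000 Ω
Maximum = 52400000 × (1 + 5/100) = 55020000 Ω.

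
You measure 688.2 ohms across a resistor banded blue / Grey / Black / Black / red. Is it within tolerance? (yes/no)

Blue → 6 (first significant figure)
Grey → 8 (second significant figure)
Black → 0 (third significant figure)
Black → ×1 multiplier
Red → ±2% tolerance
680 × 1 = 680 Ω
Allowed range: 666.4 Ω to 693.6 Ω.
688.2 ohms lies inside that range.

yes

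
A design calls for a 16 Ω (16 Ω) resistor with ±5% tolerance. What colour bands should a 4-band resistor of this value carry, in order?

16 Ω = 16 × 10^0.
1 → brown
6 → blue
Multiplier 10^0 → black.
±5% tolerance → gold.

brown, blue, black, gold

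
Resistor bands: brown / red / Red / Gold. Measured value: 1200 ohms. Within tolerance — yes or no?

Brown → 1 (first significant figure)
Red → 2 (second significant figure)
Red → ×10^2 multiplier
Gold → ±5% tolerance
12 × 100 = 1200 Ω
Allowed range: 1140 Ω to 1260 Ω.
1200 ohms lies inside that range.

yes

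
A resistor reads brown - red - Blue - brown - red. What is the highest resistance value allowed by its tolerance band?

Brown → 1 (first significant figure)
Red → 2 (second significant figure)
Blue → 6 (third significant figure)
Brown → ×10 multiplier
Red → ±2% tolerance
126 × 10 = 1260 Ω
Highest = 1260 × (1 + 2/100) = 1285.2 Ω.

1285.2 Ω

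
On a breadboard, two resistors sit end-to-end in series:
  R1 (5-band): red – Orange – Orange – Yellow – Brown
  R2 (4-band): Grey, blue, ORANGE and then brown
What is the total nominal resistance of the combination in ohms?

R1: red, orange, orange → 233; yellow ×10^4 → 2330000 Ω.
R2: grey, blue → 86; orange ×10^3 → 86000 Ω.
Series: 2330000 + 86000 = 2416000 Ω.

2416000 Ω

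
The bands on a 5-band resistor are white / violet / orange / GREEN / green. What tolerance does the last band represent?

±0.5%

The last band, green, is the tolerance band.
Green corresponds to ±0.5%.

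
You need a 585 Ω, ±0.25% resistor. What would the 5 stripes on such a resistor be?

585 Ω = 585 × 10^0.
5 → green
8 → grey
5 → green
Multiplier 10^0 → black.
±0.25% tolerance → blue.

green, grey, green, black, blue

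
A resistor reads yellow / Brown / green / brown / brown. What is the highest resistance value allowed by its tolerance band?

4191.5 Ω

Yellow → 4 (first significant figure)
Brown → 1 (second significant figure)
Green → 5 (third significant figure)
Brown → ×10 multiplier
Brown → ±1% tolerance
415 × 10 = 4150 Ω
Highest = 4150 × (1 + 1/100) = 4191.5 Ω.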